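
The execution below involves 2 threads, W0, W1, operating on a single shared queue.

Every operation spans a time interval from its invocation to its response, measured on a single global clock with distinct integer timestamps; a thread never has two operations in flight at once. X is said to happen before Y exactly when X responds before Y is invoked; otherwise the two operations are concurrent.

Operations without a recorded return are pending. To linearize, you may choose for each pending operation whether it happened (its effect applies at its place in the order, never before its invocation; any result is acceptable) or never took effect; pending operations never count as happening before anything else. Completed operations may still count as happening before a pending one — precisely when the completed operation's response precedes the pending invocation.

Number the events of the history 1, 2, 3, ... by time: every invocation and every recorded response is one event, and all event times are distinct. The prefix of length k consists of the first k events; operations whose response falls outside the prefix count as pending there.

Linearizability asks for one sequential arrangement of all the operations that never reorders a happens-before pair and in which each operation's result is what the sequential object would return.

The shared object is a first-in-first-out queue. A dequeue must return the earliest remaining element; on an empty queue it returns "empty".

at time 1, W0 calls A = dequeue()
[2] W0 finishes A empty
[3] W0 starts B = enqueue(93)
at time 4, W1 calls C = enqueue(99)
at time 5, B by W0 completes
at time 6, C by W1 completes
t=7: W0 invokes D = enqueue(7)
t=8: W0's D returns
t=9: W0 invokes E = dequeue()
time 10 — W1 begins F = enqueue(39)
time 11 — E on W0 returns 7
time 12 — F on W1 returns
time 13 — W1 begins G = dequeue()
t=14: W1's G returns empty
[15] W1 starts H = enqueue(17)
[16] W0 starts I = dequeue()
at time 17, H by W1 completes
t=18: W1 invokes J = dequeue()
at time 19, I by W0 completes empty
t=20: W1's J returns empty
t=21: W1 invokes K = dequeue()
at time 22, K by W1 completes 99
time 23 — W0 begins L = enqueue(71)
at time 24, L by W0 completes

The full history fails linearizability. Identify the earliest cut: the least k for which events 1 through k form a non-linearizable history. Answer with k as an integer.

11

a valid linearization of events 1..10 exists, for instance A, B, C, D:
step 1: A dequeue() → empty — queue <>
step 2: B enqueue(93) — queue <93>
step 3: C enqueue(99) — queue <93,99>
step 4: D enqueue(7) — queue <93,99,7>
event 11 — E's response, time 11 — after it, nothing linearizes
no escape via the 1 pending operation (F): every completion choice fails
one such order, A, B, C, D, E (pending dropped), breaks at step 5 where E dequeue() → 7 is illegal
one such order, A, C, B, D, E (pending dropped), breaks at step 5 where E dequeue() → 7 is illegal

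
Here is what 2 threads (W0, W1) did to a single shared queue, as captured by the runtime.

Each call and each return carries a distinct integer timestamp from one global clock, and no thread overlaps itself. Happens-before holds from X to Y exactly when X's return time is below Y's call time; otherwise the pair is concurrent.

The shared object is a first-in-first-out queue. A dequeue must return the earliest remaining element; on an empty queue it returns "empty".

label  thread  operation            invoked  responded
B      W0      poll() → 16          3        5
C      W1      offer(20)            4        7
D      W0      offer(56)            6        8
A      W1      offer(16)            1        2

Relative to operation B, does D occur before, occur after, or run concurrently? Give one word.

D spans [6,8], B spans [3,5]
resp(B)=5 < inv(D)=6

after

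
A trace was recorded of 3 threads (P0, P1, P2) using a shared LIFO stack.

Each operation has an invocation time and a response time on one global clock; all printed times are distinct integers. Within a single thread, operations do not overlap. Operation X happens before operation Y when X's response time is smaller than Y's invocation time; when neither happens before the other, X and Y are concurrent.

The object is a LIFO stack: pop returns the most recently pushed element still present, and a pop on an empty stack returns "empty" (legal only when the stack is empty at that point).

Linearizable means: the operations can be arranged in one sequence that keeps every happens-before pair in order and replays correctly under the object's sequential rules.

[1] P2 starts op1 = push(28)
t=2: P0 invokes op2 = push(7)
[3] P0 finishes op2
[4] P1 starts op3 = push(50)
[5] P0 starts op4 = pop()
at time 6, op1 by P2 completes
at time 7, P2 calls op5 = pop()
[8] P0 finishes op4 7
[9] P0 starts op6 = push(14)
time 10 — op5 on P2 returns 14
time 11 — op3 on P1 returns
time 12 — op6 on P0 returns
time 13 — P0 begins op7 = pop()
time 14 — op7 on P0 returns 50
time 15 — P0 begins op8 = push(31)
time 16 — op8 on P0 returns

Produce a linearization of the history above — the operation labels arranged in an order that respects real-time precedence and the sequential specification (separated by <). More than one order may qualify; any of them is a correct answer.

op1 < op2 < op4 < op3 < op6 < op5 < op7 < op8

after step 1 (op1 push(28)): stack <28>
after step 2 (op2 push(7)): stack <28,7>
after step 3 (op4 pop() → 7): stack <28>
after step 4 (op3 push(50)): stack <28,50>
after step 5 (op6 push(14)): stack <28,50,14>
after step 6 (op5 pop() → 14): stack <28,50>
after step 7 (op7 pop() → 50): stack <28>
after step 8 (op8 push(31)): stack <28,31>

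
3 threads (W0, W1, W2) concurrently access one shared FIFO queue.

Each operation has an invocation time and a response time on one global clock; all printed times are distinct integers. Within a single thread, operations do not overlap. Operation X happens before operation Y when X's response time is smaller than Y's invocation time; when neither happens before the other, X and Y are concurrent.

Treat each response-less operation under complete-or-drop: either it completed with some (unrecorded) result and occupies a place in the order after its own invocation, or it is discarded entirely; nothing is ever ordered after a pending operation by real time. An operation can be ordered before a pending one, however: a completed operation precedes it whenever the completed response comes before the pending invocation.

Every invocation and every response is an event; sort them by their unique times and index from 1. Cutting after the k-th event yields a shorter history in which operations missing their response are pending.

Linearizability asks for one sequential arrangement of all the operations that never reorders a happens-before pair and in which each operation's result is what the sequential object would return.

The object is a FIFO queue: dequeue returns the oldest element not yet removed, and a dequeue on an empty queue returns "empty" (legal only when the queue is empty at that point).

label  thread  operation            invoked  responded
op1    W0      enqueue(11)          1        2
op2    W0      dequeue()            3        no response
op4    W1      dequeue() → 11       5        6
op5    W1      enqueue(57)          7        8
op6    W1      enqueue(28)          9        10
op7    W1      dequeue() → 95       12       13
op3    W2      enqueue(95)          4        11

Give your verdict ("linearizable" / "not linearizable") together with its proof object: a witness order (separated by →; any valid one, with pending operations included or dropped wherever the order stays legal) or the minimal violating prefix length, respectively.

after step 1 (op1 enqueue(11)): queue <11>
after step 2 (op3 enqueue(95)): queue <11,95>
after step 3 (op4 dequeue() → 11): queue <95>
after step 4 (op5 enqueue(57)): queue <95,57>
after step 5 (op6 enqueue(28)): queue <95,57,28>
after step 6 (op7 dequeue() → 95): queue <57,28>

linearizable — witness: op1 → op3 → op4 → op5 → op6 → op7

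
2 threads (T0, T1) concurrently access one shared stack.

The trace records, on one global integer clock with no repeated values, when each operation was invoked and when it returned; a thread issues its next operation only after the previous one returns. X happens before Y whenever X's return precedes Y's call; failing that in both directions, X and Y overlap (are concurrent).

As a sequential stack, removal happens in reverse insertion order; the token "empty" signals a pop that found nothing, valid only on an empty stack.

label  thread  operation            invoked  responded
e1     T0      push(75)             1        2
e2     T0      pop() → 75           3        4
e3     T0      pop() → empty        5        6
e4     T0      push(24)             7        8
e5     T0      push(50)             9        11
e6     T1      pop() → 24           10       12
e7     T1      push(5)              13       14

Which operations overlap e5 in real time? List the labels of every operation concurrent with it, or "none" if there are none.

e6

e5 spans [9,11]; an op avoiding the whole window 9..11 is ordered, any other is concurrent
e1 [1,2]: before
e2 [3,4]: before
e3 [5,6]: before
e4 [7,8]: before
e6 [10,12]: concurrent
e7 [13,14]: after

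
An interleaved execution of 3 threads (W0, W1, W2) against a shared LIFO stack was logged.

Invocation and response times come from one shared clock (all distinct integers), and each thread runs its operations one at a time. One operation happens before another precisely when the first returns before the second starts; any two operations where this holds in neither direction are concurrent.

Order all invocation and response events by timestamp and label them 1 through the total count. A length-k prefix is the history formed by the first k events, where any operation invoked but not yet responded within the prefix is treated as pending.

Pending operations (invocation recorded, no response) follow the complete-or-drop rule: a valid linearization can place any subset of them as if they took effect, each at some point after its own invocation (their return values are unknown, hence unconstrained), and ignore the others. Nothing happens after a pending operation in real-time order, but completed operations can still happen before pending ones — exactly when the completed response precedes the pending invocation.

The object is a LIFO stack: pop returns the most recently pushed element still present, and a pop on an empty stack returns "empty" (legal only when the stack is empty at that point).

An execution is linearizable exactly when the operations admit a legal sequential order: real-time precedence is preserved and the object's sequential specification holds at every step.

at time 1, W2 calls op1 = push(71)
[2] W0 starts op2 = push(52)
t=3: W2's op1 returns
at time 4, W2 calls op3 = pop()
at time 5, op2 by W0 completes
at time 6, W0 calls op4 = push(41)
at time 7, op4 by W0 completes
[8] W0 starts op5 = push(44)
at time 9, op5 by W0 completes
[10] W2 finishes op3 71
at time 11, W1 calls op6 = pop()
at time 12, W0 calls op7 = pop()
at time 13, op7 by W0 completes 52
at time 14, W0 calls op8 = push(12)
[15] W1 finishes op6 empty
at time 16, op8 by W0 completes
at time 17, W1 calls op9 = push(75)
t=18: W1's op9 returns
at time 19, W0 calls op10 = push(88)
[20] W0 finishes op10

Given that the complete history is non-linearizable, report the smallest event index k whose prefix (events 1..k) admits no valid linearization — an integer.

13

one valid order for events 1..12 is op1, op3, op2, op4, op5:
after step 1 (op1 push(71)): stack <71>
after step 2 (op3 pop() → 71): stack <>
after step 3 (op2 push(52)): stack <52>
after step 4 (op4 push(41)): stack <52,41>
after step 5 (op5 push(44)): stack <52,41,44>
event 13 — op7's response, time 13 — after it, nothing linearizes
every completion of the 1 pending operation (op6) was checked; none linearizes
one such order, op1, op2, op3, op4, op5, op7 (pending dropped), breaks at step 3 where op3 pop() → 71 is illegal
one such order, op1, op2, op4, op3, op5, op7 (pending dropped), breaks at step 4 where op3 pop() → 71 is illegal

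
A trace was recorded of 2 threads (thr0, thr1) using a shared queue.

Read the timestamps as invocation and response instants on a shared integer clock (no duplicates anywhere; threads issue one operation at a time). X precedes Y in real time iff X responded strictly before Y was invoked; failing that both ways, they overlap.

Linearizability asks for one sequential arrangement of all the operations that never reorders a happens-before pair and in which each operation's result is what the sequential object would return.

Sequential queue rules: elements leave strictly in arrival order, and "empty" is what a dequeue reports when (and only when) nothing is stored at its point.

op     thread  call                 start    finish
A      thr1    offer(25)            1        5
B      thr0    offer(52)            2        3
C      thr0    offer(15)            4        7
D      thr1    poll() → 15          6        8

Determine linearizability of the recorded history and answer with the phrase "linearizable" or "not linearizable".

not linearizable

prefix check: 1..7 passes, 1..8 fails once D's time-8 response joins
the 4 completed operations admit 5 real-time orders; each fails the queue replay
take A, B, C, D: step 4 already fails, because D poll() → 15 cannot occur there
take A, B, D, C: step 3 already fails, because D poll() → 15 cannot occur there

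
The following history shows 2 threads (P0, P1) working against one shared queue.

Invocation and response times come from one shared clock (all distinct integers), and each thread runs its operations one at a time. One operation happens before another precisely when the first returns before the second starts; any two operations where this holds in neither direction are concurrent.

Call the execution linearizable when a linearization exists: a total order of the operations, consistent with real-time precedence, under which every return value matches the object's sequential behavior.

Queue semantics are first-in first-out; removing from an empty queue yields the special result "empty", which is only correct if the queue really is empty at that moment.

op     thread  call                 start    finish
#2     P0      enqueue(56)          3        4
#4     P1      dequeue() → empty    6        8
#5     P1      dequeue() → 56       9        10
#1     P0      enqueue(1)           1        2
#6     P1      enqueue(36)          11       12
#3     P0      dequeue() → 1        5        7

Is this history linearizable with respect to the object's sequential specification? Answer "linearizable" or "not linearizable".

not linearizable

cut after 7 events: linearizable; cut after 8 events (#4 responds, time 8): not linearizable
all 2 real-time-respecting orders fail — 4 completed queue operations, no legal replay
one such order, #1, #2, #3, #4, breaks at step 4 where #4 dequeue() → empty is illegal
one such order, #1, #2, #4, #3, breaks at step 3 where #4 dequeue() → empty is illegal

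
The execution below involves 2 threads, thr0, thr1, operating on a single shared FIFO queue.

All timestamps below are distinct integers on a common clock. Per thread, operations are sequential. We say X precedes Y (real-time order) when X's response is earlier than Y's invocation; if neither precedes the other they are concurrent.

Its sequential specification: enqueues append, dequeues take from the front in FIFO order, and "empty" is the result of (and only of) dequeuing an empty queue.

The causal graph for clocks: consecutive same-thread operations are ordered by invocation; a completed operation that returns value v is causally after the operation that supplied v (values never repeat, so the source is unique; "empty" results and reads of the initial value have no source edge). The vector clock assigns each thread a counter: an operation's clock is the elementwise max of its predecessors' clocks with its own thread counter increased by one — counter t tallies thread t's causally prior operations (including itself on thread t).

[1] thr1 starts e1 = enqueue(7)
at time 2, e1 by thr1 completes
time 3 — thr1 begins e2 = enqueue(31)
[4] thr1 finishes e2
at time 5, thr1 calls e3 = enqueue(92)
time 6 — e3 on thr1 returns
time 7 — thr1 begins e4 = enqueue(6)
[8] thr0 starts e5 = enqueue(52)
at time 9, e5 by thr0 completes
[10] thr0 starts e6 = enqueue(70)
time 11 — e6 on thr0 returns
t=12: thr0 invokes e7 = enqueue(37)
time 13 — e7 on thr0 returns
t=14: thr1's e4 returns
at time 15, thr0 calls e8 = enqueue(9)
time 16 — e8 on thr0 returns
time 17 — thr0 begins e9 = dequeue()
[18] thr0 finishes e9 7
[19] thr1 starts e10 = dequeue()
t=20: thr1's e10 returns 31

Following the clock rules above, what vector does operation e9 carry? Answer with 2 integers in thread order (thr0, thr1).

no predecessors for e1 (invoked 1): thr1 increments from zero → (0, 1)
no predecessors for e5 (invoked 8): thr0 increments from zero → (1, 0)
e2, invoked 3, takes VC(e1)=(0, 1) under max, adds 1 for thr1 → (0, 2)
e6, invoked 10, takes VC(e5)=(1, 0) under max, adds 1 for thr0 → (2, 0)
e3, invoked 5, takes VC(e2)=(0, 2) under max, adds 1 for thr1 → (0, 3)
e7, invoked 12, takes VC(e6)=(2, 0) under max, adds 1 for thr0 → (3, 0)
e4, invoked 7, takes VC(e3)=(0, 3) under max, adds 1 for thr1 → (0, 4)
e8, invoked 15, takes VC(e7)=(3, 0) under max, adds 1 for thr0 → (4, 0)
e10, invoked 19, takes VC(e2)=(0, 2), VC(e4)=(0, 4) under max, adds 1 for thr1 → (0, 5)
e9, invoked 17, takes VC(e1)=(0, 1), VC(e8)=(4, 0) under max, adds 1 for thr0 → (5, 1)
target: VC(e9) = (5, 1)

(5, 1)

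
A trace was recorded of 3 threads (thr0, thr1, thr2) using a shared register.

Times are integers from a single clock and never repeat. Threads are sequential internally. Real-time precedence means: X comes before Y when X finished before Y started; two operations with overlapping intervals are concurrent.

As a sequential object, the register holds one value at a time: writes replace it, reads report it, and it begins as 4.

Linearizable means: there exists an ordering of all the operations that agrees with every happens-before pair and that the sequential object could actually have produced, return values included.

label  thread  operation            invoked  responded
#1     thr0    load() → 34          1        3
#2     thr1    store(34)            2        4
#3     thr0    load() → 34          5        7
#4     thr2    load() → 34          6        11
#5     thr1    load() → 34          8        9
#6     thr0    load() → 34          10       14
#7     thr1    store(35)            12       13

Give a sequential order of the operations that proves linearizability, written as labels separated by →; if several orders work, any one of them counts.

#2 → #1 → #3 → #4 → #5 → #6 → #7

after step 1 (#2 store(34)): value 34
after step 2 (#1 load() → 34): value 34
after step 3 (#3 load() → 34): value 34
after step 4 (#4 load() → 34): value 34
after step 5 (#5 load() → 34): value 34
after step 6 (#6 load() → 34): value 34
after step 7 (#7 store(35)): value 35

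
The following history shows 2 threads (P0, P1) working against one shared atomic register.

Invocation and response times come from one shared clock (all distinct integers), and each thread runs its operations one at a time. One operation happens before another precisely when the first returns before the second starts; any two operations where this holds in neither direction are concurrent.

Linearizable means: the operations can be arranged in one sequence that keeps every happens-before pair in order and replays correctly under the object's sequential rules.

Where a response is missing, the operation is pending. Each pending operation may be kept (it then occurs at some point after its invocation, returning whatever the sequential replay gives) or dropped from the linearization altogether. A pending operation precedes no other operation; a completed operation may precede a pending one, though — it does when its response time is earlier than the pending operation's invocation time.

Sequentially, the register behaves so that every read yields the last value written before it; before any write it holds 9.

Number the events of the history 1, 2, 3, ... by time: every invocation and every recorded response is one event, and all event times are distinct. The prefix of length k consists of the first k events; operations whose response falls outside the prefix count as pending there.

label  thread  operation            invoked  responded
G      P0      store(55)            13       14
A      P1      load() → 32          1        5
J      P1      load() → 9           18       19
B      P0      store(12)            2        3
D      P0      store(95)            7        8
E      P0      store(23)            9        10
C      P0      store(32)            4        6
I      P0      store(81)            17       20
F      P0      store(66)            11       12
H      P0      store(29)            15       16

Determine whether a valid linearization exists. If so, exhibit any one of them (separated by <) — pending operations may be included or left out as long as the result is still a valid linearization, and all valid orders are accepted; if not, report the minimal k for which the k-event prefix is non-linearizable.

already the first 19 events (up to J's response at time 19) admit no linearization; the first 18 still do
9 completed operations, 3 real-time-consistent orders — every atomic register replay fails
include/drop combinations of the 1 pending operation (I) were all tried; none helps
take A, B, C, D, E, F, G, H, J (pending dropped): step 1 already fails, because A load() → 32 cannot occur there
take B, A, C, D, E, F, G, H, J (pending dropped): step 2 already fails, because A load() → 32 cannot occur there

not linearizable — minimal violating prefix: 19 events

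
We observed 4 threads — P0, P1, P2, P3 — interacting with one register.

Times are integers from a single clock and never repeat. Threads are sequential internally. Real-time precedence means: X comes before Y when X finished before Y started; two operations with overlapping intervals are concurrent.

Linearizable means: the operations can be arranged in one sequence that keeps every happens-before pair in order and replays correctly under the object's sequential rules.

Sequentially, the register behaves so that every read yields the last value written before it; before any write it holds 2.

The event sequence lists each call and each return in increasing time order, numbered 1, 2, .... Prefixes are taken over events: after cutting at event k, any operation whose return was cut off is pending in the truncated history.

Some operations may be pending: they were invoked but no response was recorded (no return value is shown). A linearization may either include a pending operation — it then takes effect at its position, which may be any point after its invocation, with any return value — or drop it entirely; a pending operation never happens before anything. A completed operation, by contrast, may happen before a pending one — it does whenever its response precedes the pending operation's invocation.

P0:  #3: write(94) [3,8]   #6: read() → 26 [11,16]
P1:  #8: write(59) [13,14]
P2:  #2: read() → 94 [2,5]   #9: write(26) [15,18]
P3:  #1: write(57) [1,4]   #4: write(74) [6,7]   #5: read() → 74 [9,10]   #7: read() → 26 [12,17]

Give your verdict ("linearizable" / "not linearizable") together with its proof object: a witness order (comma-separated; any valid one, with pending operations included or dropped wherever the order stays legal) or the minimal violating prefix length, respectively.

1. #1 write(57), leaving value 57
2. #3 write(94), leaving value 94
3. #2 read() → 94, leaving value 94
4. #4 write(74), leaving value 74
5. #5 read() → 74, leaving value 74
6. #8 write(59), leaving value 59
7. #9 write(26), leaving value 26
8. #6 read() → 26, leaving value 26
9. #7 read() → 26, leaving value 26

linearizable — witness: #1, #3, #2, #4, #5, #8, #9, #6, #7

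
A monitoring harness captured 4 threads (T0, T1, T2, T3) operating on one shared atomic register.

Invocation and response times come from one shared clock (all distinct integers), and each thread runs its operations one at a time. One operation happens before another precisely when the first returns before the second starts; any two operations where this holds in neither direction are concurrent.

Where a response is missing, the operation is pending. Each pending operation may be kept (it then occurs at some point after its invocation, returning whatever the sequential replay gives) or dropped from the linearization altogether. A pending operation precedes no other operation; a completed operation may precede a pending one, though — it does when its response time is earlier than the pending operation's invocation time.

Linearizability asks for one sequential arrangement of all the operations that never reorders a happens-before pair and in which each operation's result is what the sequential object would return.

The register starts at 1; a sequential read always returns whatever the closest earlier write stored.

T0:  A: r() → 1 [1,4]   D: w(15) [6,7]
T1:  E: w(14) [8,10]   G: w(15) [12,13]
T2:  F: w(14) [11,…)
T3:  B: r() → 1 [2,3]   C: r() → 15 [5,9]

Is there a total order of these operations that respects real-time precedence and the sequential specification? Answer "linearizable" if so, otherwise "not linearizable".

linearizable

witness order: A, B, D, C, E, F, G
after step 1 (A r() → 1): value 1
after step 2 (B r() → 1): value 1
after step 3 (D w(15)): value 15
after step 4 (C r() → 15): value 15
after step 5 (E w(14)): value 14
after step 6 (F w(14) (pending, included)): value 14
after step 7 (G w(15)): value 15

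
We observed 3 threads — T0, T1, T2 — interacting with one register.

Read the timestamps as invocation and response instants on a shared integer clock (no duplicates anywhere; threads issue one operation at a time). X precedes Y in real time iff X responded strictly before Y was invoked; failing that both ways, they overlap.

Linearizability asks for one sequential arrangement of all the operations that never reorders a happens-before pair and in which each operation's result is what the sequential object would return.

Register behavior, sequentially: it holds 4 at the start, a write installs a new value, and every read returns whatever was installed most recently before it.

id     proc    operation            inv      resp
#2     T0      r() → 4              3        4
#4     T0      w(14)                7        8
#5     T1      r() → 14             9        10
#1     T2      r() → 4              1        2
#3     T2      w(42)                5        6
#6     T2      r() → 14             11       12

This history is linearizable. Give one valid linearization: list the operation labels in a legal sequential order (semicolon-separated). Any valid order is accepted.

after step 1 (#1 r() → 4): value 4
after step 2 (#2 r() → 4): value 4
after step 3 (#3 w(42)): value 42
after step 4 (#4 w(14)): value 14
after step 5 (#5 r() → 14): value 14
after step 6 (#6 r() → 14): value 14

#1; #2; #3; #4; #5; #6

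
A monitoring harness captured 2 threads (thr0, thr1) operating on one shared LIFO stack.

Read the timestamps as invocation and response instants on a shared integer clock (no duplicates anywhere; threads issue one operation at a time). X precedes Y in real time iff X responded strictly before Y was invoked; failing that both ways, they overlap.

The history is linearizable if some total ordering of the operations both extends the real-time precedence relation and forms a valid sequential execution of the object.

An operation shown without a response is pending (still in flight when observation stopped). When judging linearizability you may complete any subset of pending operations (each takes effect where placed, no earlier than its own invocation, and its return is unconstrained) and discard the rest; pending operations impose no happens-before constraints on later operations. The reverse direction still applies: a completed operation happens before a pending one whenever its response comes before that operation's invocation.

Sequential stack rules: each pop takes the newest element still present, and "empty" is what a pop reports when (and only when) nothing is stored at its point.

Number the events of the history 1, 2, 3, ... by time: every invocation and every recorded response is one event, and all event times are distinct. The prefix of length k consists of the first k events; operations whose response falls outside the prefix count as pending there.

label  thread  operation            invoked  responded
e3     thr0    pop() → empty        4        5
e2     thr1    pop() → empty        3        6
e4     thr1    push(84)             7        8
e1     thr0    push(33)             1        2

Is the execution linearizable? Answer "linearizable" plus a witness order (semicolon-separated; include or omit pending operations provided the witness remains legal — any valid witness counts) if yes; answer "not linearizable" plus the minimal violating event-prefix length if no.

not linearizable — minimal violating prefix: 6 events

already the first 6 events (up to e2's response at time 6) admit no linearization; the first 5 still do
checked exhaustively: 2 real-time-consistent orders of 3 completed operations, zero legal LIFO stack replays
for example e1, e2, e3 fails at step 2: e2 pop() → empty is not legal there
for example e1, e3, e2 fails at step 2: e3 pop() → empty is not legal there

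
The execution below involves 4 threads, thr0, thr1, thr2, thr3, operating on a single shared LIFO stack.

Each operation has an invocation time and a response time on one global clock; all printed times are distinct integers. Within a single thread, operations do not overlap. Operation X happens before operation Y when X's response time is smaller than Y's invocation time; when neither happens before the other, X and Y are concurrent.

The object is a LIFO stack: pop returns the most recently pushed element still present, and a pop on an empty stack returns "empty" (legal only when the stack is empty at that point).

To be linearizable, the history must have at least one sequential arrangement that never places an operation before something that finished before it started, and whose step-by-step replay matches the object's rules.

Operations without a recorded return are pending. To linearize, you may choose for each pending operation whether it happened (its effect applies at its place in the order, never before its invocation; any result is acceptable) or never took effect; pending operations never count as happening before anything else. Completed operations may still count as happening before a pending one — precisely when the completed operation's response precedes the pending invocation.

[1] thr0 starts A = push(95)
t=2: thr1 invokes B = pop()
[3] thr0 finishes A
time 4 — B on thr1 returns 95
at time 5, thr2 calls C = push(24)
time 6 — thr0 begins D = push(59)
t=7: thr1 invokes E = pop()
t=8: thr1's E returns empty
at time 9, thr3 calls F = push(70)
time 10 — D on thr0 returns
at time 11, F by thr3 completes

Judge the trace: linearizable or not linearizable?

witness order: A, B, E, C, D, F
step 1: A push(95) — stack <95>
step 2: B pop() → 95 — stack <>
step 3: E pop() → empty — stack <>
step 4: C push(24) (pending, included) — stack <24>
step 5: D push(59) — stack <24,59>
step 6: F push(70) — stack <24,59,70>

linearizable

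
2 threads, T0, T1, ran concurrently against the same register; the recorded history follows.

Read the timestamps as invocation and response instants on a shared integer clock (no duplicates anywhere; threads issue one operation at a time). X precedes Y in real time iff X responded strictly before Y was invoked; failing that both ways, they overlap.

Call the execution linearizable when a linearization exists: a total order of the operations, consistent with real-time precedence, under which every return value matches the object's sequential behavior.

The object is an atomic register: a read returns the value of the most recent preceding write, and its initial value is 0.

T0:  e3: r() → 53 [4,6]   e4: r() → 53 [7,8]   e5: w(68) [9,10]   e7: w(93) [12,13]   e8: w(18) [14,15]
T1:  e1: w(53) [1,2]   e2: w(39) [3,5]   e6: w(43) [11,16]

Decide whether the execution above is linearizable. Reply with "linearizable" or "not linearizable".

events 1..7 are fine; event 8 — the response of e4 at time 8 — makes the prefix non-linearizable
every one of the 2 real-time-consistent orders over 4 completed register ops fails the sequential spec
e.g. e1, e2, e3, e4: illegal at step 3, since e3 r() → 53 cannot apply there
e.g. e1, e3, e2, e4: illegal at step 4, since e4 r() → 53 cannot apply there

not linearizable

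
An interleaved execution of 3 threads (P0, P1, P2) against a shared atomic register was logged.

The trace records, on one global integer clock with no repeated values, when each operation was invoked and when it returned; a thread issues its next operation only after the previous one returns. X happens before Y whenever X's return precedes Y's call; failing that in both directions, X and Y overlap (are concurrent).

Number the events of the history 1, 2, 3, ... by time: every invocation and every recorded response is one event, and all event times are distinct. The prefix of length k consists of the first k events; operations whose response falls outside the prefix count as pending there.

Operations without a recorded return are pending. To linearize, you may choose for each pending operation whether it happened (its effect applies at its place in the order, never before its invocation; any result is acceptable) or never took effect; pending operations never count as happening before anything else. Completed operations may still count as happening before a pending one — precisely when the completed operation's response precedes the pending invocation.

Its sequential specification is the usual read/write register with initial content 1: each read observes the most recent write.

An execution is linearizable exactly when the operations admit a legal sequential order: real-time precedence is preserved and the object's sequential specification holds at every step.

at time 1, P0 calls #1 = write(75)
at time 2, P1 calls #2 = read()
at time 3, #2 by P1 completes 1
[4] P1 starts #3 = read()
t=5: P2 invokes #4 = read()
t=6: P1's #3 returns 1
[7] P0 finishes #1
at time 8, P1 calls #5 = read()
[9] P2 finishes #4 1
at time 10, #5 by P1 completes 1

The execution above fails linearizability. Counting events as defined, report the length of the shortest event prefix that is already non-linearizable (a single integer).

one valid order for events 1..9 is #2, #3, #4, #1:
1. #2 read() → 1, leaving value 1
2. #3 read() → 1, leaving value 1
3. #4 read() → 1, leaving value 1
4. #1 write(75), leaving value 75
at event 10 (#5's time-10 response) nothing linearizes any more
for example #1, #2, #3, #4, #5 fails at step 2: #2 read() → 1 is not legal there
for example #1, #2, #3, #5, #4 fails at step 2: #2 read() → 1 is not legal there

10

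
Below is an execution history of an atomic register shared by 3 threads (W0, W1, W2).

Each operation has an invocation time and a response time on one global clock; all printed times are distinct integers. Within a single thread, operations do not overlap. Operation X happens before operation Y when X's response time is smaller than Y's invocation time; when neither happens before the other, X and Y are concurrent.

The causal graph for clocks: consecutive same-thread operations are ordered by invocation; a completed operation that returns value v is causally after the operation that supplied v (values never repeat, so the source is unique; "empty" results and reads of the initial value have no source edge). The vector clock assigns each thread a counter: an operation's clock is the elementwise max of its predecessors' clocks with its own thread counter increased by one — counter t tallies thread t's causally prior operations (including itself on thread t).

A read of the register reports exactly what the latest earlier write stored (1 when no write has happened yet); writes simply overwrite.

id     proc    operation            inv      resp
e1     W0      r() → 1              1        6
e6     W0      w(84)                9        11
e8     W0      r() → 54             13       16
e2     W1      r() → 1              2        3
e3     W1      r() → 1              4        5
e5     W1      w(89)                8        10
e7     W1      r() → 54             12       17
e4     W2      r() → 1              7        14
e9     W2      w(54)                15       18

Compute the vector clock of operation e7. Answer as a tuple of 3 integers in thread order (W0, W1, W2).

(0, 4, 2)

e4, invoked 7, has no incoming edges; only W2's bump applies → (0, 0, 1)
e2, invoked 2, has no incoming edges; only W1's bump applies → (0, 1, 0)
e1, invoked 1, has no incoming edges; only W0's bump applies → (1, 0, 0)
merge at e9 (invoked 15): VC(e4)=(0, 0, 1), own-thread bump on W2 → (0, 0, 2)
merge at e3 (invoked 4): VC(e2)=(0, 1, 0), own-thread bump on W1 → (0, 2, 0)
merge at e6 (invoked 9): VC(e1)=(1, 0, 0), own-thread bump on W0 → (2, 0, 0)
merge at e5 (invoked 8): VC(e3)=(0, 2, 0), own-thread bump on W1 → (0, 3, 0)
merge at e8 (invoked 13): VC(e6)=(2, 0, 0), VC(e9)=(0, 0, 2), own-thread bump on W0 → (3, 0, 2)
merge at e7 (invoked 12): VC(e5)=(0, 3, 0), VC(e9)=(0, 0, 2), own-thread bump on W1 → (0, 4, 2)
target: VC(e7) = (0, 4, 2)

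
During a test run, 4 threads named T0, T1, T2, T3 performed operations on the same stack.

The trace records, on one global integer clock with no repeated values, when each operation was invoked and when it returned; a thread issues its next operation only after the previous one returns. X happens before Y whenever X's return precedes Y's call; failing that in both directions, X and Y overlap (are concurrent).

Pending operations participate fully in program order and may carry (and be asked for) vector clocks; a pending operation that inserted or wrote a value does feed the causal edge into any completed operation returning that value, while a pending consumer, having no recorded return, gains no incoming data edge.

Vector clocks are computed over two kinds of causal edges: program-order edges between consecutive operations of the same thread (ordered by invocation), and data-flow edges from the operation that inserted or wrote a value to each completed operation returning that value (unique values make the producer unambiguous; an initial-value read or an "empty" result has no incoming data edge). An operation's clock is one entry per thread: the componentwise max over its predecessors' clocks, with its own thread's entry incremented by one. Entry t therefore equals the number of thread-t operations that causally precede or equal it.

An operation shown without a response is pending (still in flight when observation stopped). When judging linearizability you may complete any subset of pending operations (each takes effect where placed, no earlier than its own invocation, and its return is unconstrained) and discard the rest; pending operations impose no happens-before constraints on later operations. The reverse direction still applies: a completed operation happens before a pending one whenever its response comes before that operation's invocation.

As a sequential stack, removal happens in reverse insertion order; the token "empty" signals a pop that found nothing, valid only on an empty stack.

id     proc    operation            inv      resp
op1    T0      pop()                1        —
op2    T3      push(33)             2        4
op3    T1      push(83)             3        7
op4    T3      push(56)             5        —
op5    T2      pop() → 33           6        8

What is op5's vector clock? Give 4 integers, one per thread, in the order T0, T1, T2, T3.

VC(op2, invoked at 2): no causal predecessors; +1 on T3 → (0, 0, 0, 1)
VC(op3, invoked at 3): no causal predecessors; +1 on T1 → (0, 1, 0, 0)
VC(op1, invoked at 1): no causal predecessors; +1 on T0 → (1, 0, 0, 0)
VC(op4, invoked at 5): max of VC(op2)=(0, 0, 0, 1), then +1 on thread T3 → (0, 0, 0, 2)
VC(op5, invoked at 6): max of VC(op2)=(0, 0, 0, 1), then +1 on thread T2 → (0, 0, 1, 1)
target: VC(op5) = (0, 0, 1, 1)

(0, 0, 1, 1)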